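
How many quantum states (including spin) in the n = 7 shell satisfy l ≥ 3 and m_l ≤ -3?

With n = 7 the allowed l are 0, 1, …, 6.
Orbitals with l ≥ 3 and m_l ≤ -3, by l: l=3 → 1; l=4 → 2; l=5 → 3; l=6 → 4.
Orbitals: 1 + 2 + 3 + 4 = 10. Each orbital carries two spin states, so 10 × 2 = 20 states.

20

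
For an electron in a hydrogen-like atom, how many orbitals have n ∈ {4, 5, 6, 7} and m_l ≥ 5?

4

For each n in the range, tally the orbitals obeying m_l ≥ 5:
n=6 → 1; n=7 → 3.
Total orbitals: 1 + 3 = 4.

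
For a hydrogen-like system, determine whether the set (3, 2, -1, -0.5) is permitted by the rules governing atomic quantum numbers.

n = 3 is a positive integer. l = 2 satisfies 0 ≤ l ≤ n−1 = 2. ml = -1 lies in the range −l … +l (here −2 … 2). ms = -1/2 is one of ±1/2.
All four constraints are satisfied.

Valid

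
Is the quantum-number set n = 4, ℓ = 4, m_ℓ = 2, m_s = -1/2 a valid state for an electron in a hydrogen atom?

Invalid

The orbital quantum number must satisfy 0 ≤ ℓ ≤ n−1. With n = 4 the allowed ℓ values are 0, 1, 2, 3, so ℓ = 4 is out of range.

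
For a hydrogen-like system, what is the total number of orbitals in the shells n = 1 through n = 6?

91

Shell n has n² orbitals: 1²=1 + 2²=4 + 3²=9 + 4²=16 + 5²=25 + 6²=36 = 91 orbitals.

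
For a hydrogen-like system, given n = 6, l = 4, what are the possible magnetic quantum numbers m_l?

m_l takes every integer from −l to +l. With l = 4 that gives the 9 values -4, -3, -2, -1, 0, 1, 2, 3, 4.

-4, -3, -2, -1, 0, 1, 2, 3, 4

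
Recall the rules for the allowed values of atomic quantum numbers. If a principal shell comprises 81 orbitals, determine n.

n = 9

n² = 81 ⇒ n = 9.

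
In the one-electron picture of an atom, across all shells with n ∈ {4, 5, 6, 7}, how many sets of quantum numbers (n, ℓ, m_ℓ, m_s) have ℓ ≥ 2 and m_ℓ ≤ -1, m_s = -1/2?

48

Count contributing orbitals for each principal shell:
n=4 → 5; n=5 → 9; n=6 → 14; n=7 → 20.
Orbitals: 5 + 9 + 14 + 20 = 48. With m_s fixed to -1/2 there is one state per orbital, so 48 states.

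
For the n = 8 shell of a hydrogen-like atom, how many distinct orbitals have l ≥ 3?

For n = 8, l ranges over 0 … 7.
Per l-value: l=3 → 7; l=4 → 9; l=5 → 11; l=6 → 13; l=7 → 15.
Total orbitals: 7 + 9 + 11 + 13 + 15 = 55.

55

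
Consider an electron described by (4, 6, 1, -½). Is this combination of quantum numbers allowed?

The orbital quantum number must satisfy 0 ≤ l ≤ n−1. With n = 4 the allowed l values are 0, 1, 2, 3, so l = 6 is out of range.

Not allowed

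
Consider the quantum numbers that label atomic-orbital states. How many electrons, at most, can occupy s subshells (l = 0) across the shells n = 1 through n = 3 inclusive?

6

An s subshell (l = 0) exists for every n ≥ 1, so shells n = 1, 2, 3 each contribute one — 3 subshells.
Since each s subshell holds 2(2·0+1) = 2 electrons, the total is 3 × 2 = 6.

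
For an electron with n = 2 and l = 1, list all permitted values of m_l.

-1, 0, 1

m_l takes every integer from −l to +l. With l = 1 that gives the 3 values -1, 0, 1.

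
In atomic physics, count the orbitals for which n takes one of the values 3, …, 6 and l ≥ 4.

29

Treat each shell separately and count matching orbitals:
n=5 → 9; n=6 → 20.
Total orbitals: 9 + 20 = 29.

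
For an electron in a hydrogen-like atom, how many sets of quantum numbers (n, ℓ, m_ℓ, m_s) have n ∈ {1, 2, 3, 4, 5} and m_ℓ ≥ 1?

40

Work shell by shell — for each n, count the (ℓ, m_ℓ) pairs that satisfy m_ℓ ≥ 1:
n=2 → 1; n=3 → 3; n=4 → 6; n=5 → 10.
Orbitals: 1 + 3 + 6 + 10 = 20. Including both spin states (m_s = ±1/2) gives 2 × 20 = 40 states.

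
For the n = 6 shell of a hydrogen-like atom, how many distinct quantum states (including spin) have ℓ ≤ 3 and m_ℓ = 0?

Per ℓ-value: ℓ=0 → 1; ℓ=1 → 1; ℓ=2 → 1; ℓ=3 → 1.
Orbitals: 1 + 1 + 1 + 1 = 4. Each orbital carries two spin states, so 4 × 2 = 8 states.

8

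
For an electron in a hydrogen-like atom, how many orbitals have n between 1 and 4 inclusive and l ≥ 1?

Work shell by shell — for each n, count the (l, ml) pairs that satisfy l ≥ 1:
n=2 → 3; n=3 → 8; n=4 → 15.
Total orbitals: 3 + 8 + 15 = 26.

26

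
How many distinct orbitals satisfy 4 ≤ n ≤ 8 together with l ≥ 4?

Treat each shell separately and count matching orbitals:
n=5 → 9; n=6 → 20; n=7 → 33; n=8 → 48.
Total orbitals: 9 + 20 + 33 + 48 = 110.

110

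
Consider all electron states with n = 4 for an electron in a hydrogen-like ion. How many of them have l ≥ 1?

30

The n = 4 shell has l = 0 through 3; check each.
The (l, m_l) pairs meeting l ≥ 1 give: l=1 → 3; l=2 → 5; l=3 → 7.
Orbitals: 3 + 5 + 7 = 15. Each orbital carries two spin states, so 15 × 2 = 30 states.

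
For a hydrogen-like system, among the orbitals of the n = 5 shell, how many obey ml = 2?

For n = 5, l ranges over 0 … 4.
Contributions: l=2 → 1; l=3 → 1; l=4 → 1.
Total orbitals: 1 + 1 + 1 = 3.

3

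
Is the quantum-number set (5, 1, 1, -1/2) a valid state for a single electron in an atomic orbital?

n = 5 is a positive integer. l = 1 satisfies 0 ≤ l ≤ n−1 = 4. ml = 1 lies in the range −l … +l (here −1 … 1). ms = -1/2 is one of ±1/2.
All four constraints are satisfied.

Valid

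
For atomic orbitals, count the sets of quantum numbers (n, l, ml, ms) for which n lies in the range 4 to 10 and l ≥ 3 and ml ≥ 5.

Count contributing orbitals for each principal shell:
n=6 → 1; n=7 → 3; n=8 → 6; n=9 → 10; n=10 → 15.
Orbitals: 1 + 3 + 6 + 10 + 15 = 35. Including both spin states (ms = ±1/2) gives 2 × 35 = 70 states.

70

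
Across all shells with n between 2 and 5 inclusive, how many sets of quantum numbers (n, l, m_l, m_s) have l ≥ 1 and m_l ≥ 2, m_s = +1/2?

For each n in the range, tally the orbitals obeying l ≥ 1 and m_l ≥ 2:
n=3 → 1; n=4 → 3; n=5 → 6.
Orbitals: 1 + 3 + 6 = 10. With m_s fixed to +1/2 there is one state per orbital, so 10 states.

10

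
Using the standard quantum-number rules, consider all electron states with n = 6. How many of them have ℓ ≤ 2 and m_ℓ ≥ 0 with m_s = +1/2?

Go through ℓ = 0, …, 5 (the values permitted for n = 6).
Orbitals with ℓ ≤ 2 and m_ℓ ≥ 0, by ℓ: ℓ=0 → 1; ℓ=1 → 2; ℓ=2 → 3.
Orbitals: 1 + 2 + 3 = 6. With m_s fixed to a single value there is one state per orbital, giving 6 states.

6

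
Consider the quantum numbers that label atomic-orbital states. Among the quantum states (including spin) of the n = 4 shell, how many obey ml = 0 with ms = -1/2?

Go through l = 0, …, 3 (the values permitted for n = 4).
The (l, ml) pairs meeting ml = 0 give: l=0 → 1; l=1 → 1; l=2 → 1; l=3 → 1.
Orbitals: 1 + 1 + 1 + 1 = 4. With ms fixed to a single value there is one state per orbital, giving 4 states.

4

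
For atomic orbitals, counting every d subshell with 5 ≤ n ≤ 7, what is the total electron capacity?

30

A d subshell (ℓ = 2) exists for every n ≥ 3, so shells n = 5, 6, 7 each contribute one — 3 subshells.
Since each d subshell holds 2(2·2+1) = 10 electrons, the total is 3 × 10 = 30.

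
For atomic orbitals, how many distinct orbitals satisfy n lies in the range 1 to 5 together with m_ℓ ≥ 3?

4

Count contributing orbitals for each principal shell:
n=4 → 1; n=5 → 3.
Total orbitals: 1 + 3 = 4.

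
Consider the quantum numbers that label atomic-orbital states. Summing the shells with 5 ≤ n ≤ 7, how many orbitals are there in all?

110

Shell n has n² orbitals: 5²=25 + 6²=36 + 7²=49 = 110 orbitals.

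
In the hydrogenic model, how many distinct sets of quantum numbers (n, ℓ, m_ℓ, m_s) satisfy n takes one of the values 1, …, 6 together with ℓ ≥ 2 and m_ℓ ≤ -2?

Treat each shell separately and count matching orbitals:
n=3 → 1; n=4 → 3; n=5 → 6; n=6 → 10.
Orbitals: 1 + 3 + 6 + 10 = 20. Including both spin states (m_s = ±1/2) gives 2 × 20 = 40 states.

40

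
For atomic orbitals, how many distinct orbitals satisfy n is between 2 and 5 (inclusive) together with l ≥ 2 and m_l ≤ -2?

10

Count contributing orbitals for each principal shell:
n=3 → 1; n=4 → 3; n=5 → 6.
Total orbitals: 1 + 3 + 6 = 10.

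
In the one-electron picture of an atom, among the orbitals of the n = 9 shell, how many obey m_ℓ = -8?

Contributions: ℓ=8 → 1.
Total orbitals: 1.

1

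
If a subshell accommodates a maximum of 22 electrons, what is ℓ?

2(2ℓ+1) = 22 ⇒ 2ℓ+1 = 11 ⇒ ℓ = 5.

ℓ = 5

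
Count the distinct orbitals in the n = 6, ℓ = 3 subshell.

A subshell has 2ℓ+1 orbitals; with ℓ = 3, that's 7.

7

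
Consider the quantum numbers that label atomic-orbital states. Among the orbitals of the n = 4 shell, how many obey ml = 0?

With n = 4 the allowed l are 0, 1, …, 3.
Orbitals with ml = 0, by l: l=0 → 1; l=1 → 1; l=2 → 1; l=3 → 1.
Total orbitals: 1 + 1 + 1 + 1 = 4.

4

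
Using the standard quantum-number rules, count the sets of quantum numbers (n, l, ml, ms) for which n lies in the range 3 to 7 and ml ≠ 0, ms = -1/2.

Work shell by shell — for each n, count the (l, ml) pairs that satisfy ml ≠ 0:
n=3 → 6; n=4 → 12; n=5 → 20; n=6 → 30; n=7 → 42.
Orbitals: 6 + 12 + 20 + 30 + 42 = 110. With ms fixed to -1/2 there is one state per orbital, so 110 states.

110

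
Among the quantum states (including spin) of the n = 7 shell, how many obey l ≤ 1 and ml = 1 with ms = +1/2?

1

Contributions: l=1 → 1.
Orbitals: 1. With ms fixed to a single value there is one state per orbital, giving 1 state.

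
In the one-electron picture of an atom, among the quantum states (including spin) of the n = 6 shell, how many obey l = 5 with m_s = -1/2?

11

Orbitals with l = 5, by l: l=5 → 11.
Orbitals: 11. With m_s fixed to a single value there is one state per orbital, giving 11 states.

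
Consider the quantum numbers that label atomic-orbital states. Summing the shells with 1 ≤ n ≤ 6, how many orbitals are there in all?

Shell n has n² orbitals: 1²=1 + 2²=4 + 3²=9 + 4²=16 + 5²=25 + 6²=36 = 91 orbitals.

91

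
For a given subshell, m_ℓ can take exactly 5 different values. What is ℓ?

m_ℓ ranges over 2ℓ+1 integers, so 2ℓ+1 = 5 ⇒ ℓ = 2.

ℓ = 2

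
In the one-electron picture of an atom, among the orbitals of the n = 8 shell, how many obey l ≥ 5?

39

Orbitals with l ≥ 5, by l: l=5 → 11; l=6 → 13; l=7 → 15.
Total orbitals: 11 + 13 + 15 = 39.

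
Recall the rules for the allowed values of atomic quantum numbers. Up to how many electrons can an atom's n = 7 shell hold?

98

A shell holds 2n² electrons: 2 × 7² = 2 × 49 = 98.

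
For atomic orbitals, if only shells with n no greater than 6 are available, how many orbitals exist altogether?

Total orbitals = 1² + 2² + 3² + 4² + 5² + 6² = 91.

91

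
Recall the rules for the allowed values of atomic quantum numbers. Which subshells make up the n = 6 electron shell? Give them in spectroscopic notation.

For n = 6, l runs from 0 to 5. In spectroscopic notation l = 0,1,2,… ↔ s,p,d,f,g,h,i, so the subshells are 6s, 6p, 6d, 6f, 6g, 6h.

6s, 6p, 6d, 6f, 6g, 6h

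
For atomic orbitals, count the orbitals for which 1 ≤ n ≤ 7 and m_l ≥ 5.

Count contributing orbitals for each principal shell:
n=6 → 1; n=7 → 3.
Total orbitals: 1 + 3 = 4.

4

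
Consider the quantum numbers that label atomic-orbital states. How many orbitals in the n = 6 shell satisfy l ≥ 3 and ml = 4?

2

Per l-value: l=4 → 1; l=5 → 1.
Total orbitals: 1 + 1 = 2.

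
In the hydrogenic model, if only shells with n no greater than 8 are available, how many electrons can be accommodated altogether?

408

Total orbitals = 1² + 2² + 3² + 4² + 5² + 6² + 7² + 8² = 204. Doubling for spin gives 408 electrons.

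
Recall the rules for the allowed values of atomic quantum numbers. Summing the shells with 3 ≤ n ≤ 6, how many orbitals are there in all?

Shell n has n² orbitals: 3²=9 + 4²=16 + 5²=25 + 6²=36 = 86 orbitals.

86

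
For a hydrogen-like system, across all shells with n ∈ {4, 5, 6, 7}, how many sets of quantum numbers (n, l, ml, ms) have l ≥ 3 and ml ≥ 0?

Work shell by shell — for each n, count the (l, ml) pairs that satisfy l ≥ 3 and ml ≥ 0:
n=4 → 4; n=5 → 9; n=6 → 15; n=7 → 22.
Orbitals: 4 + 9 + 15 + 22 = 50. Including both spin states (ms = ±1/2) gives 2 × 50 = 100 states.

100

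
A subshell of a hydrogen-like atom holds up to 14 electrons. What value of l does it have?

l = 3

2(2l+1) = 14 ⇒ 2l+1 = 7 ⇒ l = 3.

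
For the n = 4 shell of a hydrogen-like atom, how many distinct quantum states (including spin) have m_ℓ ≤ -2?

6

The n = 4 shell has ℓ = 0 through 3; check each.
The (ℓ, m_ℓ) pairs meeting m_ℓ ≤ -2 give: ℓ=2 → 1; ℓ=3 → 2.
Orbitals: 1 + 2 = 3. Each orbital carries two spin states, so 3 × 2 = 6 states.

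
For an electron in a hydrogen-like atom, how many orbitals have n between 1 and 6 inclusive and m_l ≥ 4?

4

Go shell by shell, enumerating (l, m_l) with m_l ≥ 4:
n=5 → 1; n=6 → 3.
Total orbitals: 1 + 3 = 4.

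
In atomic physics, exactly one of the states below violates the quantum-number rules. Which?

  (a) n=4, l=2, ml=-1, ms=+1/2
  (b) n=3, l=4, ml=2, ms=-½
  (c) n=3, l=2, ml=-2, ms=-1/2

(b) has l = 4 ≥ n = 3, violating 0 ≤ l ≤ n−1.
The remaining sets (a), (c) satisfy all four rules.

(b)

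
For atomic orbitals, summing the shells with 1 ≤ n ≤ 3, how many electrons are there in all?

Shell n has n² orbitals: 1²=1 + 2²=4 + 3²=9 = 14 orbitals.
Two spin states per orbital: 2 × 14 = 28 electrons.

28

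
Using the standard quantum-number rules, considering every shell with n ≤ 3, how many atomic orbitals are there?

14

Total orbitals = 1² + 2² + 3² = 14.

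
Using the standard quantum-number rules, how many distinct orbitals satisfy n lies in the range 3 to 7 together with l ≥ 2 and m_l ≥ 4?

10

Per-shell orbital counts meeting the constraint:
n=5 → 1; n=6 → 3; n=7 → 6.
Total orbitals: 1 + 3 + 6 = 10.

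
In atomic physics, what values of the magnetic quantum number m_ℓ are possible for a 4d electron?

The 4d subshell has ℓ = 2, and m_ℓ takes every integer from −ℓ to +ℓ. With ℓ = 2 that gives the 5 values -2, -1, 0, 1, 2.

-2, -1, 0, 1, 2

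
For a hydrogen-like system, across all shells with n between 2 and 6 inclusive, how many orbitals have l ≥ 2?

70

Per-shell orbital counts meeting the constraint:
n=3 → 5; n=4 → 12; n=5 → 21; n=6 → 32.
Total orbitals: 5 + 12 + 21 + 32 = 70.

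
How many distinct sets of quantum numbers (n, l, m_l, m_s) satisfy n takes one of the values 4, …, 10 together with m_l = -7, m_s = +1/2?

Per-shell orbital counts meeting the constraint:
n=8 → 1; n=9 → 2; n=10 → 3.
Orbitals: 1 + 2 + 3 = 6. With m_s fixed to +1/2 there is one state per orbital, so 6 states.

6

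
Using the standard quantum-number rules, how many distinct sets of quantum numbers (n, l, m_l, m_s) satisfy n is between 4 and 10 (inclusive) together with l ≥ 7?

196

Work shell by shell — for each n, count the (l, m_l) pairs that satisfy l ≥ 7:
n=8 → 15; n=9 → 32; n=10 → 51.
Orbitals: 15 + 32 + 51 = 98. Including both spin states (m_s = ±1/2) gives 2 × 98 = 196 states.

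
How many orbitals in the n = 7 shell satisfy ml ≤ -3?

The n = 7 shell has l = 0 through 6; check each.
Contributions: l=3 → 1; l=4 → 2; l=5 → 3; l=6 → 4.
Total orbitals: 1 + 2 + 3 + 4 = 10.

10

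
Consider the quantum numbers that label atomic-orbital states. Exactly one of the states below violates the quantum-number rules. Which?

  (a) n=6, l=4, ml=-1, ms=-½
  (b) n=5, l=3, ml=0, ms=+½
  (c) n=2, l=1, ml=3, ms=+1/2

(c)

(c) has |ml| = 3 > l = 1, violating −l ≤ ml ≤ l.
The remaining sets (a), (b) satisfy all four rules.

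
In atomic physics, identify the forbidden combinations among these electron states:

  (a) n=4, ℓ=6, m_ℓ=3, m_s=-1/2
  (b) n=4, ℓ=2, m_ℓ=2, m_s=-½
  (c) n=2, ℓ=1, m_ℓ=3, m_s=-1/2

(a) and (c)

(a) has ℓ = 6 ≥ n = 4, violating 0 ≤ ℓ ≤ n−1.
(c) has |m_ℓ| = 3 > ℓ = 1, violating −ℓ ≤ m_ℓ ≤ ℓ.
The remaining set (b) satisfies all four rules.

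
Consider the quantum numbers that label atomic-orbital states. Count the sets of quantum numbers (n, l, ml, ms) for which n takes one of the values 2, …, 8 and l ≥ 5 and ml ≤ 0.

Treat each shell separately and count matching orbitals:
n=6 → 6; n=7 → 13; n=8 → 21.
Orbitals: 6 + 13 + 21 = 40. Including both spin states (ms = ±1/2) gives 2 × 40 = 80 states.

80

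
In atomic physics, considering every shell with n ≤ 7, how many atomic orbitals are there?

140

Total orbitals = 1² + 2² + 3² + 4² + 5² + 6² + 7² = 140.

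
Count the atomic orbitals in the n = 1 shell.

The n = 1 shell contains n² = 1² = 1 orbital.

1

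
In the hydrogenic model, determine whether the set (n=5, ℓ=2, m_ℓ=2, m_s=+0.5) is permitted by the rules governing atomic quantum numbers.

Valid

n = 5 is a positive integer. ℓ = 2 satisfies 0 ≤ ℓ ≤ n−1 = 4. m_ℓ = 2 lies in the range −ℓ … +ℓ (here −2 … 2). m_s = +1/2 is one of ±1/2.
All four constraints are satisfied.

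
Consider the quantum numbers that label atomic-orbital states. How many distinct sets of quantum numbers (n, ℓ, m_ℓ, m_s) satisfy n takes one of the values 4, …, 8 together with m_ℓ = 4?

20

Work shell by shell — for each n, count the (ℓ, m_ℓ) pairs that satisfy m_ℓ = 4:
n=5 → 1; n=6 → 2; n=7 → 3; n=8 → 4.
Orbitals: 1 + 2 + 3 + 4 = 10. Including both spin states (m_s = ±1/2) gives 2 × 10 = 20 states.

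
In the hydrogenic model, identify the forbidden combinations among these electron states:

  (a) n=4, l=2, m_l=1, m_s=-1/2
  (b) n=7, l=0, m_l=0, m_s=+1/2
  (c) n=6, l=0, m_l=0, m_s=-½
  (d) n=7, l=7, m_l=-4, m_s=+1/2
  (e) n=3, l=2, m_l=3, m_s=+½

(d) has l = 7 ≥ n = 7, violating 0 ≤ l ≤ n−1.
(e) has |m_l| = 3 > l = 2, violating −l ≤ m_l ≤ l.
The remaining sets (a), (b), (c) satisfy all four rules.

(d) and (e)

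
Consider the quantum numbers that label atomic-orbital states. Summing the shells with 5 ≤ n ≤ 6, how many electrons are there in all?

122

Shell n has n² orbitals: 5²=25 + 6²=36 = 61 orbitals.
Two spin states per orbital: 2 × 61 = 122 electrons.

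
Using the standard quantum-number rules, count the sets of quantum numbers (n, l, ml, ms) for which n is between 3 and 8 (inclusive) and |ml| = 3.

For each n in the range, tally the orbitals obeying |ml| = 3:
n=4 → 2; n=5 → 4; n=6 → 6; n=7 → 8; n=8 → 10.
Orbitals: 2 + 4 + 6 + 8 + 10 = 30. Including both spin states (ms = ±1/2) gives 2 × 30 = 60 states.

60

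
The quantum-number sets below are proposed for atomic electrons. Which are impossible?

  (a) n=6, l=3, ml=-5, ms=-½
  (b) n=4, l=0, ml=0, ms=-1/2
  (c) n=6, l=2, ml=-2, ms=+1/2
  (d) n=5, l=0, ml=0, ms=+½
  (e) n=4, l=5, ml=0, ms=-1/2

(a) has |ml| = 5 > l = 3, violating −l ≤ ml ≤ l.
(e) has l = 5 ≥ n = 4, violating 0 ≤ l ≤ n−1.
The remaining sets (b), (c), (d) satisfy all four rules.

(a) and (e)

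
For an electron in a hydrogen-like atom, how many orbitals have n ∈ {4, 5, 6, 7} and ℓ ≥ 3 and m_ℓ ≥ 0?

50

Count contributing orbitals for each principal shell:
n=4 → 4; n=5 → 9; n=6 → 15; n=7 → 22.
Total orbitals: 4 + 9 + 15 + 22 = 50.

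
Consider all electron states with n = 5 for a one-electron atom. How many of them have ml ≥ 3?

The n = 5 shell has l = 0 through 4; check each.
Contributions: l=3 → 1; l=4 → 2.
Orbitals: 1 + 2 = 3. Each orbital carries two spin states, so 3 × 2 = 6 states.

6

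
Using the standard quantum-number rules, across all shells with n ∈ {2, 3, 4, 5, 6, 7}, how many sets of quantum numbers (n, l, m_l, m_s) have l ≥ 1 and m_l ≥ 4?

Treat each shell separately and count matching orbitals:
n=5 → 1; n=6 → 3; n=7 → 6.
Orbitals: 1 + 3 + 6 = 10. Including both spin states (m_s = ±1/2) gives 2 × 10 = 20 states.

20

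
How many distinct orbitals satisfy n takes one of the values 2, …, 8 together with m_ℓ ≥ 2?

Work shell by shell — for each n, count the (ℓ, m_ℓ) pairs that satisfy m_ℓ ≥ 2:
n=3 → 1; n=4 → 3; n=5 → 6; n=6 → 10; n=7 → 15; n=8 → 21.
Total orbitals: 1 + 3 + 6 + 10 + 15 + 21 = 56.

56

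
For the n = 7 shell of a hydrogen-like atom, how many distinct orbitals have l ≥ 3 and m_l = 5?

The n = 7 shell has l = 0 through 6; check each.
The (l, m_l) pairs meeting l ≥ 3 and m_l = 5 give: l=5 → 1; l=6 → 1.
Total orbitals: 1 + 1 = 2.

2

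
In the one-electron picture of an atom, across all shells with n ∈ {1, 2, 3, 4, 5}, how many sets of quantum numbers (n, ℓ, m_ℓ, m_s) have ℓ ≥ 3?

46

For each n in the range, tally the orbitals obeying ℓ ≥ 3:
n=4 → 7; n=5 → 16.
Orbitals: 7 + 16 = 23. Including both spin states (m_s = ±1/2) gives 2 × 23 = 46 states.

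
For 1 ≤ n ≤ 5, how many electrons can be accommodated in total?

110

Total orbitals = 1² + 2² + 3² + 4² + 5² = 55. Doubling for spin gives 110 electrons.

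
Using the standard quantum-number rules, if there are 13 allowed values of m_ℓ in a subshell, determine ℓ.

m_ℓ ranges over 2ℓ+1 integers, so 2ℓ+1 = 13 ⇒ ℓ = 6.

ℓ = 6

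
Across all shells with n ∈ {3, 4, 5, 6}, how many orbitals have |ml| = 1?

For each n in the range, tally the orbitals obeying |ml| = 1:
n=3 → 4; n=4 → 6; n=5 → 8; n=6 → 10.
Total orbitals: 4 + 6 + 8 + 10 = 28.

28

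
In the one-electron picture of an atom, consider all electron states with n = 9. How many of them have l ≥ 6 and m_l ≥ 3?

30

For n = 9, l ranges over 0 … 8.
Contributions: l=6 → 4; l=7 → 5; l=8 → 6.
Orbitals: 4 + 5 + 6 = 15. Each orbital carries two spin states, so 15 × 2 = 30 states.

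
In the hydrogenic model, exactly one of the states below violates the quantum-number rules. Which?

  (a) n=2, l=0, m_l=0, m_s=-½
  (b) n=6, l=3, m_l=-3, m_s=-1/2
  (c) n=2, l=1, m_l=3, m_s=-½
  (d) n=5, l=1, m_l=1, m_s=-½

(c)

(c) has |m_l| = 3 > l = 1, violating −l ≤ m_l ≤ l.
The remaining sets (a), (b), (d) satisfy all four rules.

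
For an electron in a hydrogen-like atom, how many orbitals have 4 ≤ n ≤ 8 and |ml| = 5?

12

Treat each shell separately and count matching orbitals:
n=6 → 2; n=7 → 4; n=8 → 6.
Total orbitals: 2 + 4 + 6 = 12.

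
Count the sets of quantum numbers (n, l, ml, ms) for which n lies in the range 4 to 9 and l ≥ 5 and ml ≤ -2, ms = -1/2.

Per-shell orbital counts meeting the constraint:
n=6 → 4; n=7 → 9; n=8 → 15; n=9 → 22.
Orbitals: 4 + 9 + 15 + 22 = 50. With ms fixed to -1/2 there is one state per orbital, so 50 states.

50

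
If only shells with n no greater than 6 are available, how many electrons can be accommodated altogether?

182

Total orbitals = 1² + 2² + 3² + 4² + 5² + 6² = 91. Doubling for spin gives 182 electrons.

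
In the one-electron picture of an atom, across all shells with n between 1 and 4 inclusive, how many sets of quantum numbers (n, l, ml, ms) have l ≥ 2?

34

For each n in the range, tally the orbitals obeying l ≥ 2:
n=3 → 5; n=4 → 12.
Orbitals: 5 + 12 = 17. Including both spin states (ms = ±1/2) gives 2 × 17 = 34 states.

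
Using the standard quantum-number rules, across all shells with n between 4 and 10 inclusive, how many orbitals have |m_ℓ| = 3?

56

Treat each shell separately and count matching orbitals:
n=4 → 2; n=5 → 4; n=6 → 6; n=7 → 8; n=8 → 10; n=9 → 12; n=10 → 14.
Total orbitals: 2 + 4 + 6 + 8 + 10 + 12 + 14 = 56.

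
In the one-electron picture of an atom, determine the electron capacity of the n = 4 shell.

A shell holds 2n² electrons: 2 × 4² = 2 × 16 = 32.

32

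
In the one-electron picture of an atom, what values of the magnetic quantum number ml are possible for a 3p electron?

-1, 0, 1

The 3p subshell has l = 1, and ml takes every integer from −l to +l. With l = 1 that gives the 3 values -1, 0, 1.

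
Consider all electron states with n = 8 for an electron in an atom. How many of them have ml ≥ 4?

The n = 8 shell has l = 0 through 7; check each.
Contributions: l=4 → 1; l=5 → 2; l=6 → 3; l=7 → 4.
Orbitals: 1 + 2 + 3 + 4 = 10. Each orbital carries two spin states, so 10 × 2 = 20 states.

20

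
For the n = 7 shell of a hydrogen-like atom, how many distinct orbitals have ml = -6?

1

For n = 7, l ranges over 0 … 6.
Contributions: l=6 → 1.
Total orbitals: 1.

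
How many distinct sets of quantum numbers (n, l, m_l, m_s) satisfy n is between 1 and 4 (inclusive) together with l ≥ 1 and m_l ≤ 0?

Count contributing orbitals for each principal shell:
n=2 → 2; n=3 → 5; n=4 → 9.
Orbitals: 2 + 5 + 9 = 16. Including both spin states (m_s = ±1/2) gives 2 × 16 = 32 states.

32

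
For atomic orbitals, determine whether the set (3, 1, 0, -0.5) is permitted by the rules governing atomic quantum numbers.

Allowed

n = 3 is a positive integer. l = 1 satisfies 0 ≤ l ≤ n−1 = 2. ml = 0 lies in the range −l … +l (here −1 … 1). ms = -1/2 is one of ±1/2.
All four constraints are satisfied.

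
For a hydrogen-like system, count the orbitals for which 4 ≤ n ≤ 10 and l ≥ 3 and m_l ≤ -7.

10

Work shell by shell — for each n, count the (l, m_l) pairs that satisfy l ≥ 3 and m_l ≤ -7:
n=8 → 1; n=9 → 3; n=10 → 6.
Total orbitals: 1 + 3 + 6 = 10.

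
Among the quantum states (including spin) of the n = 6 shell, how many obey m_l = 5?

2

Per l-value: l=5 → 1.
Orbitals: 1. Each orbital carries two spin states, so 1 × 2 = 2 states.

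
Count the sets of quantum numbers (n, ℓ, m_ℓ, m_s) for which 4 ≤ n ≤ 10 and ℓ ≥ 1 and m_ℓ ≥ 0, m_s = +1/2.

203

Work shell by shell — for each n, count the (ℓ, m_ℓ) pairs that satisfy ℓ ≥ 1 and m_ℓ ≥ 0:
n=4 → 9; n=5 → 14; n=6 → 20; n=7 → 27; n=8 → 35; n=9 → 44; n=10 → 54.
Orbitals: 9 + 14 + 20 + 27 + 35 + 44 + 54 = 203. With m_s fixed to +1/2 there is one state per orbital, so 203 states.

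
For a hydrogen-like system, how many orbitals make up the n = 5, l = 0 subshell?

A subshell has 2l+1 orbitals; with l = 0, that's 1.

1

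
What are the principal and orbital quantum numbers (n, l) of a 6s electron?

The leading integer gives n = 6; the letter 's' means l = 0.

n = 6, l = 0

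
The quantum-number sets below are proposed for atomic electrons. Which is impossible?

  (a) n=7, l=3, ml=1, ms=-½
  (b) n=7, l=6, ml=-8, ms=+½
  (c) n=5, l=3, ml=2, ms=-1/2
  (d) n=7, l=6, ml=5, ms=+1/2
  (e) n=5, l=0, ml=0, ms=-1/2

(b) has |ml| = 8 > l = 6, violating −l ≤ ml ≤ l.
The remaining sets (a), (c), (d), (e) satisfy all four rules.

(b)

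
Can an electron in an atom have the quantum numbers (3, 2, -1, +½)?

Valid

n = 3 is a positive integer. ℓ = 2 satisfies 0 ≤ ℓ ≤ n−1 = 2. m_ℓ = -1 lies in the range −ℓ … +ℓ (here −2 … 2). m_s = +1/2 is one of ±1/2.
All four constraints are satisfied.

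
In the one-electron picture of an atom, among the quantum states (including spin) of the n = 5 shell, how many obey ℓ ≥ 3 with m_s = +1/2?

Go through ℓ = 0, …, 4 (the values permitted for n = 5).
Per ℓ-value: ℓ=3 → 7; ℓ=4 → 9.
Orbitals: 7 + 9 = 16. With m_s fixed to a single value there is one state per orbital, giving 16 states.

16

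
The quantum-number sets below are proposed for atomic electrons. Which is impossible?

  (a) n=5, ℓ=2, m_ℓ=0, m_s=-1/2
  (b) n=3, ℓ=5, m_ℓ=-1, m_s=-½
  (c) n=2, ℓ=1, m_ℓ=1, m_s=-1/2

(b) has ℓ = 5 ≥ n = 3, violating 0 ≤ ℓ ≤ n−1.
The remaining sets (a), (c) satisfy all four rules.

(b)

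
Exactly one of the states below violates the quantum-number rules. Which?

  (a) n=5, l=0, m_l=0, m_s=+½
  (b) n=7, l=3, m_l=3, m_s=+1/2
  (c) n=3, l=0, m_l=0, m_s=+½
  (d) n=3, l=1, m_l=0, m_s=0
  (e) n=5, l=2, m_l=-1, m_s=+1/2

(d)

(d) has m_s = 0, but an electron's spin must be ±1/2.
The remaining sets (a), (b), (c), (e) satisfy all four rules.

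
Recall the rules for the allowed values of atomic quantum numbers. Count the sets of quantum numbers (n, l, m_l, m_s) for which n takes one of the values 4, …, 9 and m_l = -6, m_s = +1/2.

Per-shell orbital counts meeting the constraint:
n=7 → 1; n=8 → 2; n=9 → 3.
Orbitals: 1 + 2 + 3 = 6. With m_s fixed to +1/2 there is one state per orbital, so 6 states.

6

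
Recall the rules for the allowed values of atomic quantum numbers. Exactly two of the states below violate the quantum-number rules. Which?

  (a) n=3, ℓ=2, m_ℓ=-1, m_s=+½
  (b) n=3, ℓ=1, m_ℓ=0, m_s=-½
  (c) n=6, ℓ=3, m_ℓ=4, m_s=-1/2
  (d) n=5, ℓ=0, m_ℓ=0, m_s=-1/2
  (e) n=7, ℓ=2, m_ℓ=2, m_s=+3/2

(c) has |m_ℓ| = 4 > ℓ = 3, violating −ℓ ≤ m_ℓ ≤ ℓ.
(e) has m_s = +3/2, but an electron's spin must be ±1/2.
The remaining sets (a), (b), (d) satisfy all four rules.

(c) and (e)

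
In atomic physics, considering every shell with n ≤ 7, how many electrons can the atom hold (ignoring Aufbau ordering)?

280

Total orbitals = 1² + 2² + 3² + 4² + 5² + 6² + 7² = 140. Doubling for spin gives 280 electrons.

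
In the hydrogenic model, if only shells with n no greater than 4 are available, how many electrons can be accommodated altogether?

Total orbitals = 1² + 2² + 3² + 4² = 30. Doubling for spin gives 60 electrons.

60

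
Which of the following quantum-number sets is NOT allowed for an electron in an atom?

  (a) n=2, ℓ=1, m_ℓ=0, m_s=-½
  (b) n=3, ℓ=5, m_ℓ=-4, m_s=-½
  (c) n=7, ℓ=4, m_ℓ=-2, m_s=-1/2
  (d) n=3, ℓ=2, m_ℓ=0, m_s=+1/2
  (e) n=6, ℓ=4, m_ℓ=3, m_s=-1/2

(b)

(b) has ℓ = 5 ≥ n = 3, violating 0 ≤ ℓ ≤ n−1.
The remaining sets (a), (c), (d), (e) satisfy all four rules.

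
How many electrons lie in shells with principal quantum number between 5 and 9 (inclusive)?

Shell n has n² orbitals: 5²=25 + 6²=36 + 7²=49 + 8²=64 + 9²=81 = 255 orbitals.
Two spin states per orbital: 2 × 255 = 510 electrons.

510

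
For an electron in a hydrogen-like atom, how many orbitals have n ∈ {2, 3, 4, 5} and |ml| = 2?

12

For each n in the range, tally the orbitals obeying |ml| = 2:
n=3 → 2; n=4 → 4; n=5 → 6.
Total orbitals: 2 + 4 + 6 = 12.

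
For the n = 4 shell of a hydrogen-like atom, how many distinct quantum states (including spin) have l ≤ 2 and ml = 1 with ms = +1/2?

2

The (l, ml) pairs meeting l ≤ 2 and ml = 1 give: l=1 → 1; l=2 → 1.
Orbitals: 1 + 1 = 2. With ms fixed to a single value there is one state per orbital, giving 2 states.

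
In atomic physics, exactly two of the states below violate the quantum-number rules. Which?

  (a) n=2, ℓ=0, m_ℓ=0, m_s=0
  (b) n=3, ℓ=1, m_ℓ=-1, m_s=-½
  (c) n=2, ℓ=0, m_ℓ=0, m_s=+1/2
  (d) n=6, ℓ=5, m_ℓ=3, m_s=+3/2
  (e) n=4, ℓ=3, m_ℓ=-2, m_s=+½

(a) and (d)

(a) has m_s = 0, but an electron's spin must be ±1/2.
(d) has m_s = +3/2, but an electron's spin must be ±1/2.
The remaining sets (b), (c), (e) satisfy all four rules.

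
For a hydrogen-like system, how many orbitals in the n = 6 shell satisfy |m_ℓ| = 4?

Per ℓ-value: ℓ=4 → 2; ℓ=5 → 2.
Total orbitals: 2 + 2 = 4.

4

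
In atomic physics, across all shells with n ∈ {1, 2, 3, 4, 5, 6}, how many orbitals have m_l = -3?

Per-shell orbital counts meeting the constraint:
n=4 → 1; n=5 → 2; n=6 → 3.
Total orbitals: 1 + 2 + 3 = 6.

6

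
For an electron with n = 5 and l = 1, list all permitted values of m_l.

m_l takes every integer from −l to +l. With l = 1 that gives the 3 values -1, 0, 1.

-1, 0, 1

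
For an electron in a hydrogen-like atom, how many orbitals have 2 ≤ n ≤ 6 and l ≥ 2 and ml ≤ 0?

40

For each n in the range, tally the orbitals obeying l ≥ 2 and ml ≤ 0:
n=3 → 3; n=4 → 7; n=5 → 12; n=6 → 18.
Total orbitals: 3 + 7 + 12 + 18 = 40.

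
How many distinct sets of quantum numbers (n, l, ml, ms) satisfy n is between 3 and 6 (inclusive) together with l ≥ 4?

58

Per-shell orbital counts meeting the constraint:
n=5 → 9; n=6 → 20.
Orbitals: 9 + 20 = 29. Including both spin states (ms = ±1/2) gives 2 × 29 = 58 states.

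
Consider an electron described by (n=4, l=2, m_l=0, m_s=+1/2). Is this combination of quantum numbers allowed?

n = 4 is a positive integer. l = 2 satisfies 0 ≤ l ≤ n−1 = 3. m_l = 0 lies in the range −l … +l (here −2 … 2). m_s = +1/2 is one of ±1/2.
All four constraints are satisfied.

Valid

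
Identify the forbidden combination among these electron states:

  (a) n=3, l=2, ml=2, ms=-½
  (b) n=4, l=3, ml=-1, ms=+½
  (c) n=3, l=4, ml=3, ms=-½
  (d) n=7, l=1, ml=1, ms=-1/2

(c) has l = 4 ≥ n = 3, violating 0 ≤ l ≤ n−1.
The remaining sets (a), (b), (d) satisfy all four rules.

(c)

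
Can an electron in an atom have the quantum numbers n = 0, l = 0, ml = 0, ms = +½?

The principal quantum number must be a positive integer (n ≥ 1), but here n = 0.

Not allowed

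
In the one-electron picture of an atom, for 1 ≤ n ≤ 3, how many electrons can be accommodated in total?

28

Total orbitals = 1² + 2² + 3² = 14. Doubling for spin gives 28 electrons.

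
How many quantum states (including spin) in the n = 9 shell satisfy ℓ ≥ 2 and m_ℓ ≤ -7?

6

Orbitals with ℓ ≥ 2 and m_ℓ ≤ -7, by ℓ: ℓ=7 → 1; ℓ=8 → 2.
Orbitals: 1 + 2 = 3. Each orbital carries two spin states, so 3 × 2 = 6 states.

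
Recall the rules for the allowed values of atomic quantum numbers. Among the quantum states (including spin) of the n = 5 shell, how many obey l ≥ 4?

18

The n = 5 shell has l = 0 through 4; check each.
The (l, m_l) pairs meeting l ≥ 4 give: l=4 → 9.
Orbitals: 9. Each orbital carries two spin states, so 9 × 2 = 18 states.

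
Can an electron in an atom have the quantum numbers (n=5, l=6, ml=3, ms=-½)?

The orbital quantum number must satisfy 0 ≤ l ≤ n−1. With n = 5 the allowed l values are 0, 1, 2, 3, 4, so l = 6 is out of range.

Invalid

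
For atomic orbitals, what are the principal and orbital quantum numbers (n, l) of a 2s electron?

The leading integer gives n = 2; the letter 's' means l = 0.

n = 2, l = 0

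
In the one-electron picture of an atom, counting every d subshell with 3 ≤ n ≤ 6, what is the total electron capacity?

A d subshell (l = 2) exists for every n ≥ 3, so shells n = 3, 4, 5, 6 each contribute one — 4 subshells.
Since each d subshell holds 2(2·2+1) = 10 electrons, the total is 4 × 10 = 40.

40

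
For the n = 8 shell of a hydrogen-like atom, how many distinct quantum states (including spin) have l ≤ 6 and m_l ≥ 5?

6

Go through l = 0, …, 7 (the values permitted for n = 8).
Contributions: l=5 → 1; l=6 → 2.
Orbitals: 1 + 2 = 3. Each orbital carries two spin states, so 3 × 2 = 6 states.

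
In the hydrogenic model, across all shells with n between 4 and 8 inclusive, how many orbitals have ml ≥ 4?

Count contributing orbitals for each principal shell:
n=5 → 1; n=6 → 3; n=7 → 6; n=8 → 10.
Total orbitals: 1 + 3 + 6 + 10 = 20.

20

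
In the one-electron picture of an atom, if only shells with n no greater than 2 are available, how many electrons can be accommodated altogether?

10

Total orbitals = 1² + 2² = 5. Doubling for spin gives 10 electrons.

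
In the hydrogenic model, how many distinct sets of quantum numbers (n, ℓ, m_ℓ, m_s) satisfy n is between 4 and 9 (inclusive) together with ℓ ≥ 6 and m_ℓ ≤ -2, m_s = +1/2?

34

Treat each shell separately and count matching orbitals:
n=7 → 5; n=8 → 11; n=9 → 18.
Orbitals: 5 + 11 + 18 = 34. With m_s fixed to +1/2 there is one state per orbital, so 34 states.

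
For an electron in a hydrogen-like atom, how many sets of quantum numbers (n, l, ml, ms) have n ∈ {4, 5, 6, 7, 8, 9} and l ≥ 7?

94

Work shell by shell — for each n, count the (l, ml) pairs that satisfy l ≥ 7:
n=8 → 15; n=9 → 32.
Orbitals: 15 + 32 = 47. Including both spin states (ms = ±1/2) gives 2 × 47 = 94 states.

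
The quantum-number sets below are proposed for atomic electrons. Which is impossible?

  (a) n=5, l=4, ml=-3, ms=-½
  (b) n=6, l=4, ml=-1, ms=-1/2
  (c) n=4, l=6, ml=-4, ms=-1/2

(c) has l = 6 ≥ n = 4, violating 0 ≤ l ≤ n−1.
The remaining sets (a), (b) satisfy all four rules.

(c)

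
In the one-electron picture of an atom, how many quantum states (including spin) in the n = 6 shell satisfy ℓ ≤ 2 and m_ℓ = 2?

Per ℓ-value: ℓ=2 → 1.
Orbitals: 1. Each orbital carries two spin states, so 1 × 2 = 2 states.

2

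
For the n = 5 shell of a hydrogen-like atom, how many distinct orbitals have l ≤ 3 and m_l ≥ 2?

3

Orbitals with l ≤ 3 and m_l ≥ 2, by l: l=2 → 1; l=3 → 2.
Total orbitals: 1 + 2 = 3.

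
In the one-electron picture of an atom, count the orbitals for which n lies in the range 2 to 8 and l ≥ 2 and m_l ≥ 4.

20

Go shell by shell, enumerating (l, m_l) with l ≥ 2 and m_l ≥ 4:
n=5 → 1; n=6 → 3; n=7 → 6; n=8 → 10.
Total orbitals: 1 + 3 + 6 + 10 = 20.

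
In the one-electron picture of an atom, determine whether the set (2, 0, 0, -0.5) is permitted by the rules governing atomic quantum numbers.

n = 2 is a positive integer. ℓ = 0 satisfies 0 ≤ ℓ ≤ n−1 = 1. m_ℓ = 0 lies in the range −ℓ … +ℓ (here 0). m_s = -1/2 is one of ±1/2.
All four constraints are satisfied.

Valid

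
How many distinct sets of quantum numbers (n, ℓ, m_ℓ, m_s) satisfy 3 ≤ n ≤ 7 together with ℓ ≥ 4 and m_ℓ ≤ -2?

44

Work shell by shell — for each n, count the (ℓ, m_ℓ) pairs that satisfy ℓ ≥ 4 and m_ℓ ≤ -2:
n=5 → 3; n=6 → 7; n=7 → 12.
Orbitals: 3 + 7 + 12 = 22. Including both spin states (m_s = ±1/2) gives 2 × 22 = 44 states.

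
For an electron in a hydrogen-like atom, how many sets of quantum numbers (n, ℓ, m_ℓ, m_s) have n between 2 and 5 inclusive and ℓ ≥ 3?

46

Work shell by shell — for each n, count the (ℓ, m_ℓ) pairs that satisfy ℓ ≥ 3:
n=4 → 7; n=5 → 16.
Orbitals: 7 + 16 = 23. Including both spin states (m_s = ±1/2) gives 2 × 23 = 46 states.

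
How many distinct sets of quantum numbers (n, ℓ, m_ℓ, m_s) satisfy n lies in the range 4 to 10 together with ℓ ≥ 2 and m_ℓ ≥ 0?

Per-shell orbital counts meeting the constraint:
n=4 → 7; n=5 → 12; n=6 → 18; n=7 → 25; n=8 → 33; n=9 → 42; n=10 → 52.
Orbitals: 7 + 12 + 18 + 25 + 33 + 42 + 52 = 189. Including both spin states (m_s = ±1/2) gives 2 × 189 = 378 states.

378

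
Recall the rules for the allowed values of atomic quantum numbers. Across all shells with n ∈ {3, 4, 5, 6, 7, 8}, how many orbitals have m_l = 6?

Go shell by shell, enumerating (l, m_l) with m_l = 6:
n=7 → 1; n=8 → 2.
Total orbitals: 1 + 2 = 3.

3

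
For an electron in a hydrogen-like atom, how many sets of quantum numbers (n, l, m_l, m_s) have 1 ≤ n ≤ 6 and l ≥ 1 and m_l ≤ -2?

For each n in the range, tally the orbitals obeying l ≥ 1 and m_l ≤ -2:
n=3 → 1; n=4 → 3; n=5 → 6; n=6 → 10.
Orbitals: 1 + 3 + 6 + 10 = 20. Including both spin states (m_s = ±1/2) gives 2 × 20 = 40 states.

40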